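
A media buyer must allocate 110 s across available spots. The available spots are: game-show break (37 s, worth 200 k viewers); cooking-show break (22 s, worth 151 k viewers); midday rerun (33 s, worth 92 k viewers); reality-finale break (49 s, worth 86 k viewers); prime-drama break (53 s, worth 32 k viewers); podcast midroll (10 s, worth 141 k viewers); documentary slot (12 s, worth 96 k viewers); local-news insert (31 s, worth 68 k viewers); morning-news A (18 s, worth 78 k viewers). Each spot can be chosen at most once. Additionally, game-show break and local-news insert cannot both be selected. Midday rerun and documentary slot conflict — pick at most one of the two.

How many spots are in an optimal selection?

Optimal total is 666.
For example game-show break + cooking-show break + podcast midroll + documentary slot + morning-news A achieves it, using 99 s.
Any selection reaching 666 contains exactly 5 spots.

5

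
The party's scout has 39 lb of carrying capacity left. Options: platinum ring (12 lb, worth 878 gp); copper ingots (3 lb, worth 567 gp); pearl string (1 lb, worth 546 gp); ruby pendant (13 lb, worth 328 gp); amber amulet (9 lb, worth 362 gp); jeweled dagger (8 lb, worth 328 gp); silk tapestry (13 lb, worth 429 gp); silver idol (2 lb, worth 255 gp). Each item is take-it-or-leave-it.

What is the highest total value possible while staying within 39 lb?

3003

Ranking by ratio (value/lb): pearl string 546.00, copper ingots 189.00, silver idol 127.50, platinum ring 73.17.
Filling by ratio: platinum ring + copper ingots + pearl string + amber amulet + jeweled dagger + silver idol for 2936, with 4 lb left unused.
Replace amber amulet with silk tapestry: the trade gains 67 net, giving 3003 at 39 lb.
The closest alternative, platinum ring + copper ingots + pearl string + amber amulet + jeweled dagger + silver idol, reaches only 2936.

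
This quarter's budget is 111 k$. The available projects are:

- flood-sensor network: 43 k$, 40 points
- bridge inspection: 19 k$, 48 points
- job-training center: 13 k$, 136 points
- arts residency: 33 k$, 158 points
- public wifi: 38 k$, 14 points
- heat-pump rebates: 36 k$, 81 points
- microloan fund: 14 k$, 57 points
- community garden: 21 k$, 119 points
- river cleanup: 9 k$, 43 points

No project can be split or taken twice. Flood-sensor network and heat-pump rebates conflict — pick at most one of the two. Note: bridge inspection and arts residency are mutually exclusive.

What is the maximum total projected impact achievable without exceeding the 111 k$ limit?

Density check — job-training center 10.46, community garden 5.67, arts residency 4.79 are the best per k$.
Taking job-training center + arts residency + microloan fund + community garden + river cleanup: 90 k$ used, 513 in projected impact.
An exhaustive check of the 512 subsets confirms 513.

513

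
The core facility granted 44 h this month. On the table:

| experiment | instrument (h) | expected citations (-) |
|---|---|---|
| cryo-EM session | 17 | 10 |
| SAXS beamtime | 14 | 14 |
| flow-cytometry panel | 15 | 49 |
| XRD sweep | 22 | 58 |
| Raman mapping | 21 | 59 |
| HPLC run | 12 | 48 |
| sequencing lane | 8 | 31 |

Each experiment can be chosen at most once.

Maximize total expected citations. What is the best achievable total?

Filling by ratio: flow-cytometry panel + HPLC run + sequencing lane for 128, with 9 h left unused.
The 12 h tied up in HPLC run is better spent on Raman mapping — total rises to 139 (44 h).
That's the maximum — no swap from here does better than 139.

139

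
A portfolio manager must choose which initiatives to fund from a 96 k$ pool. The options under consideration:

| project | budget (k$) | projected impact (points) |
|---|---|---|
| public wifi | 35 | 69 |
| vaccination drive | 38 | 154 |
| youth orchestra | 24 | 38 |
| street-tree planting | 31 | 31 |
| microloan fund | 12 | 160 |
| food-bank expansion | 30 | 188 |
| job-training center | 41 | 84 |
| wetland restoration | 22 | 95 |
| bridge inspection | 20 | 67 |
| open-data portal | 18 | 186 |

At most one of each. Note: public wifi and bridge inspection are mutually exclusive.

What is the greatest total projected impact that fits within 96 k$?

629

Best packing: microloan fund + food-bank expansion + wetland restoration + open-data portal — 82 k$, 629 total.
No other feasible combination exceeds 629.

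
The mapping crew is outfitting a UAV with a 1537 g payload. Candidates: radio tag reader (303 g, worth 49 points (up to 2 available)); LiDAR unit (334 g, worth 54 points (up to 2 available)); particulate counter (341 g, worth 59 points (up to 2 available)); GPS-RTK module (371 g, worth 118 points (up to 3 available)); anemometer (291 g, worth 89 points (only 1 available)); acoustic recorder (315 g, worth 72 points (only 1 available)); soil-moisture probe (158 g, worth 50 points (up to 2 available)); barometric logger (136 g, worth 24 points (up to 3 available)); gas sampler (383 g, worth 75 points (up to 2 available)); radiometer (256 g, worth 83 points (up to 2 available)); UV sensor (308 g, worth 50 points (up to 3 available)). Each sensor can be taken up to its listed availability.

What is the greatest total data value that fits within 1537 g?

487

The ratio heuristic lands on 2×GPS-RTK module + soil-moisture probe + 2×radiometer (452) but leaves 125 g idle.
Dropping radiometer frees 256 g; slotting in GPS-RTK module (371 g) lifts the total to 487 at 1527 g.
Every other selection either busts 1537 g or exceeds an availability limit or fails to beat 487.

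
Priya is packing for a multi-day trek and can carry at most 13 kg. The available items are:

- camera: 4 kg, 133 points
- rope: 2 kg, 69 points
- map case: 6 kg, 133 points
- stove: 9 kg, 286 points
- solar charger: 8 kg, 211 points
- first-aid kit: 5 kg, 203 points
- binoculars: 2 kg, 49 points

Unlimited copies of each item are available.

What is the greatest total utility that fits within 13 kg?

479

By utility per kg: first-aid kit 40.60, rope 34.50, camera 33.25, stove 31.78 lead.
Greedy by ratio would take rope + 2×first-aid kit: 12 kg used, total 475.
Replace first-aid kit with 3×rope: the trade gains 4 net, giving 479 at 13 kg.
Every other selection either busts 13 kg or fails to beat 479.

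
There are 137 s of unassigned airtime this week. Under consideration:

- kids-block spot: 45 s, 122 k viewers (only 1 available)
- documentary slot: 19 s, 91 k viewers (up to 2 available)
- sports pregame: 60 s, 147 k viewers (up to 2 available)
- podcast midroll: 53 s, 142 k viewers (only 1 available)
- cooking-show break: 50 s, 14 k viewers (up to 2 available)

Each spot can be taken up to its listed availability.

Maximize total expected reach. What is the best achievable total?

446

Taking kids-block spot + 2×documentary slot + podcast midroll: 136 s used, 446 in expected reach.
That's the maximum — no swap from here does better than 446.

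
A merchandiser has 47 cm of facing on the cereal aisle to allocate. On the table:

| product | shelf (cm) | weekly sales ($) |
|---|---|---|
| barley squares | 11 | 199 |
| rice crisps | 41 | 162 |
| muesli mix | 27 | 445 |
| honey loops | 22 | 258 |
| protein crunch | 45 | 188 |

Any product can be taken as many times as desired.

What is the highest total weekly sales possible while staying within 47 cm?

796

Best packing: 4×barley squares — 44 cm, 796 total.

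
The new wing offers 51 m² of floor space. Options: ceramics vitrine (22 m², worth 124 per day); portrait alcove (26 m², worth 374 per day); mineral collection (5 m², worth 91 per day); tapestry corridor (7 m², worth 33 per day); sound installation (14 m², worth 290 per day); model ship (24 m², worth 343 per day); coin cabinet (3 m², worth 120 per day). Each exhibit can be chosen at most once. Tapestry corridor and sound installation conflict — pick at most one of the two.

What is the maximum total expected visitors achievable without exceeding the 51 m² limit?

875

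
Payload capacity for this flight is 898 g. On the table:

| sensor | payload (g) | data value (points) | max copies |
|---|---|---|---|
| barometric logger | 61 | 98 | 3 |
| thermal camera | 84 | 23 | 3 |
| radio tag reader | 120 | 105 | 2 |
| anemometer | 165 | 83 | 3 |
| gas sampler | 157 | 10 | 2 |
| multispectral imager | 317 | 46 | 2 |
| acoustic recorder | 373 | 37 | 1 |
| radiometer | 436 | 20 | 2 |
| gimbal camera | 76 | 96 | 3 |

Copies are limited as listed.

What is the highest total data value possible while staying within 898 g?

875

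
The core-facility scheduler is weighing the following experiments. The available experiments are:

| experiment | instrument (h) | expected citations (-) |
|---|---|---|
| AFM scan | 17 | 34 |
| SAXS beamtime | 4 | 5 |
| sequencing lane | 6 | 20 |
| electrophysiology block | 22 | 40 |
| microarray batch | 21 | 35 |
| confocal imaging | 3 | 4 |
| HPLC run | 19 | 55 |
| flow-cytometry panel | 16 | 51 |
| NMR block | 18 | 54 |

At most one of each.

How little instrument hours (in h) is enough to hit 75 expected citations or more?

25

Minimise h subject to total expected citations ≥ 75.
Taking sequencing lane + HPLC run gives 75 (≥ 75) for 25 h.
Any bundle with less than 25 h falls short of 75.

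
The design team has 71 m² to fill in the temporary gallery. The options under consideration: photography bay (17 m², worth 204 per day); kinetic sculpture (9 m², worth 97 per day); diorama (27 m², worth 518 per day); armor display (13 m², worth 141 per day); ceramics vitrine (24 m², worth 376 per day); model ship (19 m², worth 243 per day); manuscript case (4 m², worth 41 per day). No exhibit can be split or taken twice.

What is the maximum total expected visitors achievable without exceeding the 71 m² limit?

1137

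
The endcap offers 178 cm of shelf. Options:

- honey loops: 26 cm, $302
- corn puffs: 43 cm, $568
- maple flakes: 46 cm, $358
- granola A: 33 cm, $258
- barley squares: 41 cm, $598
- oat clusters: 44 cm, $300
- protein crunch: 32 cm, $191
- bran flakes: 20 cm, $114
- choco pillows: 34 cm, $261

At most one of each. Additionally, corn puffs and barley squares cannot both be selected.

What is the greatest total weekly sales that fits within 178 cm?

Best packing: honey loops + granola A + barley squares + oat clusters + choco pillows — 178 cm, 1719 total.
Next best is honey loops + maple flakes + granola A + barley squares + protein crunch at 1707 (178 cm) — short by 12.

1719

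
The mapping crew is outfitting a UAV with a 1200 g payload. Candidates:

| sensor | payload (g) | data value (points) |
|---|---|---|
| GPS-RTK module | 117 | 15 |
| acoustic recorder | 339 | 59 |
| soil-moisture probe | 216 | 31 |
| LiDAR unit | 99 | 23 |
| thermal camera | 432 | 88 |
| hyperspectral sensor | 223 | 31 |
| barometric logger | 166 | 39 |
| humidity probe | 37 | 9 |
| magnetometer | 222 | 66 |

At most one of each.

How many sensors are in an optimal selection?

Best achievable data value is 261.
One optimal bundle: acoustic recorder + thermal camera + barometric logger + humidity probe + magnetometer (1196 g).
Every optimal selection uses 5 sensors.

5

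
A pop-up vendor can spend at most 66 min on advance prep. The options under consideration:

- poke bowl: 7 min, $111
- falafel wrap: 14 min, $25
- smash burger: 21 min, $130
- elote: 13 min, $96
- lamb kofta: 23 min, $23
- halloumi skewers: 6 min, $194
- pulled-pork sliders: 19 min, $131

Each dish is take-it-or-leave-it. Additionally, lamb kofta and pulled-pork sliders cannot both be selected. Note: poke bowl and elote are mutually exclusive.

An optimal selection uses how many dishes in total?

4

Best achievable profit is 566.
For example poke bowl + smash burger + halloumi skewers + pulled-pork sliders achieves it, using 53 min.
All optima have 4 dishes.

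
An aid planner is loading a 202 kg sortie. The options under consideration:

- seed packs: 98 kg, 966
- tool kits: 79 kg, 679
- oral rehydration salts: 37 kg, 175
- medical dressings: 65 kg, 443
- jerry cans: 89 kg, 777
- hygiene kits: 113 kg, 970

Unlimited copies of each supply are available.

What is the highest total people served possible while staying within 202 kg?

Taking 2×seed packs: 196 kg used, 1932 in people served.
Every other selection either busts 202 kg or fails to beat 1932.

1932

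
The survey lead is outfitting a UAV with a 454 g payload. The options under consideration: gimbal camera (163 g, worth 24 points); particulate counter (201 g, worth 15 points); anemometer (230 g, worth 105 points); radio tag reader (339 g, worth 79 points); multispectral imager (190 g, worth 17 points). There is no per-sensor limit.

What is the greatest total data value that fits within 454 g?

129

Best packing: gimbal camera + anemometer — 393 g, 129 total.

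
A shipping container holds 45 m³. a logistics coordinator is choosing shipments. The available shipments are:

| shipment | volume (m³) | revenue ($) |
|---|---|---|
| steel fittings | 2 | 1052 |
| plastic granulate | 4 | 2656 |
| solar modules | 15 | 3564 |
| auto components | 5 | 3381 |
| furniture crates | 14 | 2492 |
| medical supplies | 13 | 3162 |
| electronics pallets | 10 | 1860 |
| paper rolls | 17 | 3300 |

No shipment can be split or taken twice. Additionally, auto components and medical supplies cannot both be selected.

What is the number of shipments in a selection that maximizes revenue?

5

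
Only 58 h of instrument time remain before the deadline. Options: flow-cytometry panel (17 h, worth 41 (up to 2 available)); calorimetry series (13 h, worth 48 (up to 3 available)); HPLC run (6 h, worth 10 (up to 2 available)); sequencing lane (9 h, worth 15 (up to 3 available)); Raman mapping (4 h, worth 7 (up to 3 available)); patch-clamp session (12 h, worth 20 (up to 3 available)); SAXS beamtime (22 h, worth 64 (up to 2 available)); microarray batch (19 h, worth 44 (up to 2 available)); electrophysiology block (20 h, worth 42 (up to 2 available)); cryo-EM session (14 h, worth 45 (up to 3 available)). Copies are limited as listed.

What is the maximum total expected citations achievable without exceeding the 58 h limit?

Best packing: 3×calorimetry series + Raman mapping + cryo-EM session — 57 h, 196 total.

196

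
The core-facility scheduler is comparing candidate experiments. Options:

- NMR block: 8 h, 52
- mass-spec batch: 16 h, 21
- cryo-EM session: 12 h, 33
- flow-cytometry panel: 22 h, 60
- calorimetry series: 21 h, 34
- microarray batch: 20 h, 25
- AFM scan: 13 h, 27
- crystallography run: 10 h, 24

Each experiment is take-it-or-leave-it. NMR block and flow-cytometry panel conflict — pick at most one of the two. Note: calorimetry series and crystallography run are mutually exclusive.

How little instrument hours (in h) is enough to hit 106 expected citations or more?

Minimise h subject to total expected citations ≥ 106.
Taking NMR block + cryo-EM session + crystallography run gives 109 (≥ 106) for 30 h.
No combination under 30 h hits 106.

30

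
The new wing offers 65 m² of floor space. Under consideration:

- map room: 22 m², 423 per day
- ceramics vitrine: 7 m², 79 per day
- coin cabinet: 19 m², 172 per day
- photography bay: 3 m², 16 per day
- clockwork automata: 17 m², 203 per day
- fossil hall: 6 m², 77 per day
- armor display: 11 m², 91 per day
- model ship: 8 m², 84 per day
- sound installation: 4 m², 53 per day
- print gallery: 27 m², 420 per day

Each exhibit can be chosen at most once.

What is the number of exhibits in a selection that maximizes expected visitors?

The maximum expected visitors within 65 m² is 1015.
map room + ceramics vitrine + photography bay + fossil hall + print gallery hits 1015 at 65 m².
All optima have 5 exhibits.

5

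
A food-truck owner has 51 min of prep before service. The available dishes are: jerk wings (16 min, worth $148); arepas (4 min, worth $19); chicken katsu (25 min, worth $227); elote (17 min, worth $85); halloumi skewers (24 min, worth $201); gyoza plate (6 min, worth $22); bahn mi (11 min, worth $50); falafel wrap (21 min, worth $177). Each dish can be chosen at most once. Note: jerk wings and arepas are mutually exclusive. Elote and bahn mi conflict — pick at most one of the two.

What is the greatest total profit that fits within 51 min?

428

Chicken katsu + halloumi skewers uses 49 of the 51 min and totals 428.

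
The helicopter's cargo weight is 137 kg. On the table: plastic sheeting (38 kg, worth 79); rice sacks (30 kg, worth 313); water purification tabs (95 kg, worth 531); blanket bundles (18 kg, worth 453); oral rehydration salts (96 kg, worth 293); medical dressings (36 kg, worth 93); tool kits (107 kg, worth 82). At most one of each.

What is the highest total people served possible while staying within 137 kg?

984

Greedy by ratio would take plastic sheeting + rice sacks + blanket bundles + medical dressings: 122 kg used, total 938.
The 104 kg tied up in plastic sheeting and rice sacks and medical dressings is better spent on water purification tabs — total rises to 984 (113 kg).
The closest alternative, plastic sheeting + rice sacks + blanket bundles + medical dressings, reaches only 938.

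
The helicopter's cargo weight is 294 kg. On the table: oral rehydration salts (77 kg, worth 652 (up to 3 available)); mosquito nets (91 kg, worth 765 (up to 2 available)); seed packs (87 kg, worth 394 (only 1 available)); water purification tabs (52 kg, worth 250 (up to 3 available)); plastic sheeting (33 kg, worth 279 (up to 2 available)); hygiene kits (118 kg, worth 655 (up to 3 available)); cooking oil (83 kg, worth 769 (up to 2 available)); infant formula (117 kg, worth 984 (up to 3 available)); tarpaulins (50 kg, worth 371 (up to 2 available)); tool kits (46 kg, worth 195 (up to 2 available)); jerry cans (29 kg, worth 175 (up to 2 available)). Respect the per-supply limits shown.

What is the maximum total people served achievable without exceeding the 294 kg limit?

2582

Taking the top-ratio supplies first gives oral rehydration salts + plastic sheeting + 2×cooking oil for 2469 (276 kg).
Dropping oral rehydration salts frees 77 kg; slotting in mosquito nets (91 kg) lifts the total to 2582 at 290 kg.
Nothing else within 294 kg beats 2582.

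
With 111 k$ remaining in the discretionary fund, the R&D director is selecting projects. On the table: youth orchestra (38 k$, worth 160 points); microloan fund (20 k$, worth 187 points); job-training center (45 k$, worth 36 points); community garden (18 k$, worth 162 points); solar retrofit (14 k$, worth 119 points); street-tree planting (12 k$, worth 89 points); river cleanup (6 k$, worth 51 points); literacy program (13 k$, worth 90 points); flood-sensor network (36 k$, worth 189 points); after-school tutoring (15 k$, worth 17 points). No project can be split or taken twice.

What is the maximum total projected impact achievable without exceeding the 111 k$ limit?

798

Ranking by ratio (projected impact/k$): microloan fund 9.35, community garden 9.00, solar retrofit 8.50, river cleanup 8.50.
Greedy by ratio would take microloan fund + community garden + solar retrofit + street-tree planting + river cleanup + literacy program + after-school tutoring: 98 k$ used, total 715.
The 27 k$ tied up in street-tree planting and after-school tutoring is better spent on flood-sensor network — total rises to 798 (107 k$).
Next best is microloan fund + community garden + solar retrofit + street-tree planting + river cleanup + flood-sensor network at 797 (106 k$) — short by 1.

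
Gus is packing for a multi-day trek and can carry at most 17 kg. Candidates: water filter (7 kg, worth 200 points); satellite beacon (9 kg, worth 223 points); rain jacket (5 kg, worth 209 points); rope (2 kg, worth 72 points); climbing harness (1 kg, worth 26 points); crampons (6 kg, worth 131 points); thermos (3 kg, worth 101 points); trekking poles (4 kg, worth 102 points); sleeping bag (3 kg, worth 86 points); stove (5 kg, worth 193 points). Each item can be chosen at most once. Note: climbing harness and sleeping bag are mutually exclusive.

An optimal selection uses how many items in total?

4

The maximum utility within 17 kg is 605.
One optimal bundle: rain jacket + thermos + trekking poles + stove (17 kg).
Any selection reaching 605 contains exactly 4 items.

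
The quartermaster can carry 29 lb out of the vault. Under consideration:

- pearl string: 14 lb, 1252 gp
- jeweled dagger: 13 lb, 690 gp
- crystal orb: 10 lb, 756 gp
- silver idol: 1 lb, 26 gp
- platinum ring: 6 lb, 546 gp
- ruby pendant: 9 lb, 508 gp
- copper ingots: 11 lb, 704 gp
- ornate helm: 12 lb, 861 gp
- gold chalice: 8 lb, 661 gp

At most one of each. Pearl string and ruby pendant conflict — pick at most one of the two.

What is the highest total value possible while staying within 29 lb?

Pearl string + silver idol + platinum ring + gold chalice uses 29 of the 29 lb and totals 2485.
Next best is pearl string + platinum ring + gold chalice at 2459 (28 lb) — short by 26.

2485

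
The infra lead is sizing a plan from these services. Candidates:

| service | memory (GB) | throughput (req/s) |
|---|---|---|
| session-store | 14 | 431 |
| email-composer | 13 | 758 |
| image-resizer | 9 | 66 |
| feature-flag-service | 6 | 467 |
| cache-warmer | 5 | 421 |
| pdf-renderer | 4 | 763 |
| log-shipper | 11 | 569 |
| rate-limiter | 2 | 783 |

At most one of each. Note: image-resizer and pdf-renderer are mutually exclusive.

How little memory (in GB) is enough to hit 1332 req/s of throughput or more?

6

Look for the lowest-memory combination reaching 1332.
pdf-renderer + rate-limiter: 1546 throughput at 6 GB.
No combination under 6 GB hits 1332.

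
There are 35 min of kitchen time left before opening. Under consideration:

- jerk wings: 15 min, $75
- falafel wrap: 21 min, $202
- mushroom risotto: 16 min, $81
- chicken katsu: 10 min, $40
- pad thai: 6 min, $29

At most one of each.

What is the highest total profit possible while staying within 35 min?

By profit per min: falafel wrap 9.62, mushroom risotto 5.06, jerk wings 5.00 lead.
The ratio heuristic lands on falafel wrap + pad thai (231) but leaves 8 min idle.
Dropping pad thai frees 6 min; slotting in chicken katsu (10 min) lifts the total to 242 at 31 min.
Next best is falafel wrap + pad thai at 231 (27 min) — short by 11.

242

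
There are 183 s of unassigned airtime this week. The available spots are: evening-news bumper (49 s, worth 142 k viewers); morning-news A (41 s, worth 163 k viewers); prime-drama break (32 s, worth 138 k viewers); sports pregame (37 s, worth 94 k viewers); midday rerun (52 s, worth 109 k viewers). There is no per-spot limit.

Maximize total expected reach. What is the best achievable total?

Density check — prime-drama break 4.31, morning-news A 3.98, evening-news bumper 2.90 are the best per s.
A density-first pass picks 5×prime-drama break — 690 at 160 s.
Dropping 2×prime-drama break frees 64 s; slotting in 2×morning-news A (82 s) lifts the total to 740 at 178 s.
Nothing else within 183 s beats 740.

740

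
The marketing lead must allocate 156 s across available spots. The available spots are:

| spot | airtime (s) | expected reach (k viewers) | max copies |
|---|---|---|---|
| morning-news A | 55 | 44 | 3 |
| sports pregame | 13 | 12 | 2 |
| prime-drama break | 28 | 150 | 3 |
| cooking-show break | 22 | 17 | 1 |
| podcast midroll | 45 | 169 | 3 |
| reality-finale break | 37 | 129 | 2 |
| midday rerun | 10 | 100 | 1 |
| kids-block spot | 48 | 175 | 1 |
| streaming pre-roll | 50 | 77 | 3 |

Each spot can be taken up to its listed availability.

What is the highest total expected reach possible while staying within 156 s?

738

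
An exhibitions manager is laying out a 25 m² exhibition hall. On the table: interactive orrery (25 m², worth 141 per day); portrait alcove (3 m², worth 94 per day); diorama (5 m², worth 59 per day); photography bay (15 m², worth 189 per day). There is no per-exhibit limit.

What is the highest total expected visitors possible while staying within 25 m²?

Best packing: 8×portrait alcove — 24 m², 752 total.
The spare 1 m² is too small for any remaining exhibit, and no exchange beats 752.

752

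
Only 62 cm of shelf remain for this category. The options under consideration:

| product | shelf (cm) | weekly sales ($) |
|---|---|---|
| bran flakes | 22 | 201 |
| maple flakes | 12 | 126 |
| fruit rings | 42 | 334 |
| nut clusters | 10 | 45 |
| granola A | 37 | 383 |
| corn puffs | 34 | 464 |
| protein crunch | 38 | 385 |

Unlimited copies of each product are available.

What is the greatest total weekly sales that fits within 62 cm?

The ratio ordering already packs tightly: 2×maple flakes + corn puffs, 58 cm, 716.
The spare 4 cm is too small for any remaining product, and no exchange beats 716.

716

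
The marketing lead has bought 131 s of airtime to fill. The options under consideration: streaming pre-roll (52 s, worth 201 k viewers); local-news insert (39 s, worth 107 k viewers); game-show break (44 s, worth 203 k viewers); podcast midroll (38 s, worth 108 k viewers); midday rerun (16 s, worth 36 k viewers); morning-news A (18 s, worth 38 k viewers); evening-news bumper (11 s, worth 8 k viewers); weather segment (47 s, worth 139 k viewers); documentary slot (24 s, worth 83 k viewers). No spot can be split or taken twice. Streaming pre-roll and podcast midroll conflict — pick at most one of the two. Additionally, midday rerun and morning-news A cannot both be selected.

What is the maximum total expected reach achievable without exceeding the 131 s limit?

By expected reach per s: game-show break 4.61, streaming pre-roll 3.87, documentary slot 3.46, weather segment 2.96 lead.
Streaming pre-roll + game-show break + evening-news bumper + documentary slot uses 131 of the 131 s and totals 495.
An exhaustive check of the 512 subsets confirms 495.

495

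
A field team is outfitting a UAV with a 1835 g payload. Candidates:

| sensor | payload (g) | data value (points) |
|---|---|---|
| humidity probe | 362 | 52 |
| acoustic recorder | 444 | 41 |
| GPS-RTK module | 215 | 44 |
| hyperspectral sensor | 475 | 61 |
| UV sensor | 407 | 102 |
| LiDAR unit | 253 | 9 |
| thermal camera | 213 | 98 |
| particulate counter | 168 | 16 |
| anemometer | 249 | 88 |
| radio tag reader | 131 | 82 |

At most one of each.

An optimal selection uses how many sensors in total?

Best achievable data value is 482.
One optimal bundle: humidity probe + GPS-RTK module + UV sensor + thermal camera + particulate counter + anemometer + radio tag reader (1745 g).
Every optimal selection uses 7 sensors.

7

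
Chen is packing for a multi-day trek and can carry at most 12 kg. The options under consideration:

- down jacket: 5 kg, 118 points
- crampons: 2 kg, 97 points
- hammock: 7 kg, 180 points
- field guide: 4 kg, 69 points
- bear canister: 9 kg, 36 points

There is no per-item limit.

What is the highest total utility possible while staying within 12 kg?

Ranking by ratio (utility/kg): crampons 48.50, hammock 25.71, down jacket 23.60.
6×crampons uses 12 of the 12 kg and totals 582.
Nothing else within 12 kg beats 582.

582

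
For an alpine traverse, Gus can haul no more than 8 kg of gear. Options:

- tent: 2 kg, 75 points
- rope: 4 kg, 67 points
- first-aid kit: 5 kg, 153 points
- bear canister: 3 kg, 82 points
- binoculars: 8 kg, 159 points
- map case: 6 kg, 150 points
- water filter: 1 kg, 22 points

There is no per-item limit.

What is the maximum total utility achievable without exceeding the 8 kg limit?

Best packing: 4×tent — 8 kg, 300 total.
That's the maximum — no swap from here does better than 300.

300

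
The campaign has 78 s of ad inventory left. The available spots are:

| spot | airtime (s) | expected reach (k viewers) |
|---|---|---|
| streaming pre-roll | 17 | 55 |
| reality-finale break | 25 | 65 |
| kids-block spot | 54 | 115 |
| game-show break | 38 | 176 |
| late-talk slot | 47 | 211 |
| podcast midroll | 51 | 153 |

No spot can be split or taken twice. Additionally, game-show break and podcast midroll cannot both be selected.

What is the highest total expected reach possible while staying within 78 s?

276

Filling by ratio: streaming pre-roll + game-show break for 231, with 23 s left unused.
Replace streaming pre-roll and game-show break with reality-finale break + late-talk slot: the trade gains 45 net, giving 276 at 72 s.
The closest alternative, streaming pre-roll + late-talk slot, reaches only 266.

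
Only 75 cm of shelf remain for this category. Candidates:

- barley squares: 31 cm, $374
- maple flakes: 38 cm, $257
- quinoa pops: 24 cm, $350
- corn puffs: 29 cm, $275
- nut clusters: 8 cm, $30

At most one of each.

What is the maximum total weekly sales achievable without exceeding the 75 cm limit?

754

Barley squares + quinoa pops + nut clusters uses 63 of the 75 cm and totals 754.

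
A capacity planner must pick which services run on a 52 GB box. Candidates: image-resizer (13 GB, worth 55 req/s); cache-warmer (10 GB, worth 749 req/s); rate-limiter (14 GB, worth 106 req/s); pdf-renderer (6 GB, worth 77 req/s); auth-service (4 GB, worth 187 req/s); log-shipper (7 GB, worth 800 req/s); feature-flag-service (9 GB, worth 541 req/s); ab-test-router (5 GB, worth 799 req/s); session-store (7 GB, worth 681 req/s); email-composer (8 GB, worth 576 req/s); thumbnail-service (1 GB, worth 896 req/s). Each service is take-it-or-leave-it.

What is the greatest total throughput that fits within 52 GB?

Best packing: cache-warmer + auth-service + log-shipper + feature-flag-service + ab-test-router + session-store + email-composer + thumbnail-service — 51 GB, 5229 total.

5229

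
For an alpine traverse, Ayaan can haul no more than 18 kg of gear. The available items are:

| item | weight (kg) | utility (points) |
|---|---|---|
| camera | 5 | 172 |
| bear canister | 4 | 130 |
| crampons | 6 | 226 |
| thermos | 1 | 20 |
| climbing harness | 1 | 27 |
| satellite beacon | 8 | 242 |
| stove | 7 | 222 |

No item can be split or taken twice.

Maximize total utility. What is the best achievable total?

The ratio heuristic lands on camera + bear canister + crampons + thermos + climbing harness (575) but leaves 1 kg idle.
The 6 kg tied up in bear canister and thermos and climbing harness is better spent on stove — total rises to 620 (18 kg).
Every other selection either busts 18 kg or fails to beat 620.

620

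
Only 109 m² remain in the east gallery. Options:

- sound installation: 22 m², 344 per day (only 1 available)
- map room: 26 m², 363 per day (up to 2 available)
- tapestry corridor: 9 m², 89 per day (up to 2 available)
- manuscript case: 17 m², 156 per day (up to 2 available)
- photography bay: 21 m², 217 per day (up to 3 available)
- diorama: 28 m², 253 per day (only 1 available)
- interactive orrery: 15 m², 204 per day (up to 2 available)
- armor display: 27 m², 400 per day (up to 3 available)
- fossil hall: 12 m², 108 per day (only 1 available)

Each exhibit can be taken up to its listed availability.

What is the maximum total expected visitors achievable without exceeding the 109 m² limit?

1563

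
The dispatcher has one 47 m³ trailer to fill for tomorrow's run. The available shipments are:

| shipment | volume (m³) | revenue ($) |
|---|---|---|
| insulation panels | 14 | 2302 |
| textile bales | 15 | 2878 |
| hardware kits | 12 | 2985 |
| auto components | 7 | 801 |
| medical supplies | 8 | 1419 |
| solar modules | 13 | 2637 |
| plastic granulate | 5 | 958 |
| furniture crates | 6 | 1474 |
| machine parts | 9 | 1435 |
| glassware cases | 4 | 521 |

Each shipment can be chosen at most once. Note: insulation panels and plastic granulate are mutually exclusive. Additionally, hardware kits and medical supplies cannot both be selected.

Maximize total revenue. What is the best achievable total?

9974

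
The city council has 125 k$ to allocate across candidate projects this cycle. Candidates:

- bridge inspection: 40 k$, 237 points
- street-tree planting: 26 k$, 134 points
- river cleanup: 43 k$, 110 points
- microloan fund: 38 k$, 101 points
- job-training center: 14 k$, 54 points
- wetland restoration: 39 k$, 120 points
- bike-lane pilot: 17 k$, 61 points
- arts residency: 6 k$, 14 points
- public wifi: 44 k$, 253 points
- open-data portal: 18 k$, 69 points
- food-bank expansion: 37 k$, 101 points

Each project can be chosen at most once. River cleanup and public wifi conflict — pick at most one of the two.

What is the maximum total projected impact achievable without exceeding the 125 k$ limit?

678

Ranking by ratio (projected impact/k$): bridge inspection 5.92, public wifi 5.75, street-tree planting 5.15, job-training center 3.86.
Best packing: bridge inspection + street-tree planting + job-training center + public wifi — 124 k$, 678 total.
An exhaustive check of the 2048 subsets confirms 678.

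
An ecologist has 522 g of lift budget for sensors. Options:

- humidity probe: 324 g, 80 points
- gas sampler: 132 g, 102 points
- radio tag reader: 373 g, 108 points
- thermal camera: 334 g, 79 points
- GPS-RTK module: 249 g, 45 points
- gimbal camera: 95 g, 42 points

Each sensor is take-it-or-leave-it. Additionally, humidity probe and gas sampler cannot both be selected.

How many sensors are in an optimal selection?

Optimal total is 210.
gas sampler + radio tag reader hits 210 at 505 g.
All optima have 2 sensors.

2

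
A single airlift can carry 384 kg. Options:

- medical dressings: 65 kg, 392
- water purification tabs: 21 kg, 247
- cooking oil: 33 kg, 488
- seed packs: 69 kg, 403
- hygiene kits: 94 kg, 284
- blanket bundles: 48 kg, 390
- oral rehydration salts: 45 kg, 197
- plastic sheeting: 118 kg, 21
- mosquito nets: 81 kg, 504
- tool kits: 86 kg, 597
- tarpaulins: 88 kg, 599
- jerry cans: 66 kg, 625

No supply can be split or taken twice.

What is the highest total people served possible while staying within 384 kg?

Taking the top-ratio supplies first gives water purification tabs + cooking oil + blanket bundles + tool kits + tarpaulins + jerry cans for 2946 (342 kg).
Replace blanket bundles with mosquito nets: the trade gains 114 net, giving 3060 at 375 kg.
Nothing else within 384 kg beats 3060.

3060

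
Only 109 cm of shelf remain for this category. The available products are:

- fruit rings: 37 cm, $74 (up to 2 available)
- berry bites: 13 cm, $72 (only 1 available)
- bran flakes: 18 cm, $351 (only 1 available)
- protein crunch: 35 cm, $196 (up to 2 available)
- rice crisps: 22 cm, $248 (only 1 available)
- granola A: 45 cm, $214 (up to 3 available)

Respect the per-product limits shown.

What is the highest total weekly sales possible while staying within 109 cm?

885

Ranking by ratio (weekly sales/cm): bran flakes 19.50, rice crisps 11.27, protein crunch 5.60.
Greedy by ratio would take berry bites + bran flakes + protein crunch + rice crisps: 88 cm used, total 867.
Replace protein crunch with granola A: the trade gains 18 net, giving 885 at 98 cm.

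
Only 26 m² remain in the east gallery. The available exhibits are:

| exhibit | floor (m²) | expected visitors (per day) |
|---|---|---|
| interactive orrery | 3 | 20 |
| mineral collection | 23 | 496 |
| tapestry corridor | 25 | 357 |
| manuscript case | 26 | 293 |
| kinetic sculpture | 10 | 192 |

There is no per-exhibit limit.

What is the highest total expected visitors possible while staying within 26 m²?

516

Taking interactive orrery + mineral collection: 26 m² used, 516 in expected visitors.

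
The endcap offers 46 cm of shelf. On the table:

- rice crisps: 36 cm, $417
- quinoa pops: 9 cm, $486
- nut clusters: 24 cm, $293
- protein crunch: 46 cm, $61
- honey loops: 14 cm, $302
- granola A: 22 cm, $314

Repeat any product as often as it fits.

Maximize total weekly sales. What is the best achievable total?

2430

5×quinoa pops uses 45 of the 46 cm and totals 2430.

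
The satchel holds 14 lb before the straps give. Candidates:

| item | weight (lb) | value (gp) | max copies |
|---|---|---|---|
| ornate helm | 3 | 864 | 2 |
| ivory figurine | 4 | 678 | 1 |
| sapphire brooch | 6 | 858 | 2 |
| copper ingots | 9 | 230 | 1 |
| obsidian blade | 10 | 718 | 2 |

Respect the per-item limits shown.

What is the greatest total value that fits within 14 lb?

Greedy by ratio would take 2×ornate helm + ivory figurine: 10 lb used, total 2406.
Dropping ivory figurine frees 4 lb; slotting in sapphire brooch (6 lb) lifts the total to 2586 at 12 lb.

2586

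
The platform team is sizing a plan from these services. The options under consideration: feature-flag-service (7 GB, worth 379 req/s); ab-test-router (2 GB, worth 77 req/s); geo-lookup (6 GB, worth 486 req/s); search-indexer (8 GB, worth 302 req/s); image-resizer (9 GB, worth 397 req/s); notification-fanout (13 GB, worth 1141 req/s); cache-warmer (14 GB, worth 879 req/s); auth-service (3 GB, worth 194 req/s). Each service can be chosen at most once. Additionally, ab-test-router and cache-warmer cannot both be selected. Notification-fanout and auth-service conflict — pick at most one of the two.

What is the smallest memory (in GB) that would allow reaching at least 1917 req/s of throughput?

Look for the lowest-memory combination reaching 1917.
Taking feature-flag-service + geo-lookup + notification-fanout gives 2006 (≥ 1917) for 26 GB.
No combination under 26 GB hits 1917.

26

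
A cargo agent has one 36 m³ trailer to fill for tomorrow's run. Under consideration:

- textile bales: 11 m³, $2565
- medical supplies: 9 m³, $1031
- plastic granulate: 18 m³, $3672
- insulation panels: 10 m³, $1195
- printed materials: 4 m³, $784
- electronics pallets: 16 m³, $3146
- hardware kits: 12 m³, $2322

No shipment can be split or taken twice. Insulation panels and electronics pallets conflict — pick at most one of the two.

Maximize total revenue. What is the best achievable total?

By revenue per m³: textile bales 233.18, plastic granulate 204.00, electronics pallets 196.62 lead.
The ratio ordering already packs tightly: textile bales + plastic granulate + printed materials, 33 m³, 7021.
An exhaustive check of the 128 subsets confirms 7021.

7021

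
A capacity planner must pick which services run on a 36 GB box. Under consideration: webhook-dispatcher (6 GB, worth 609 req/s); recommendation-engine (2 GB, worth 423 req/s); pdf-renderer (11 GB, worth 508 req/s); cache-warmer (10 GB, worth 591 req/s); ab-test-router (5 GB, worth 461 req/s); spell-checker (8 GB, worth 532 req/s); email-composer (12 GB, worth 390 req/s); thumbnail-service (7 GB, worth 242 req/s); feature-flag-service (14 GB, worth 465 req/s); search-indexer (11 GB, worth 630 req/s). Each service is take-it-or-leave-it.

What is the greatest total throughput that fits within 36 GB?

A density-first pass picks webhook-dispatcher + recommendation-engine + cache-warmer + ab-test-router + spell-checker — 2616 at 31 GB.
Dropping spell-checker frees 8 GB; slotting in search-indexer (11 GB) lifts the total to 2714 at 34 GB.
Every other selection either busts 36 GB or fails to beat 2714.

2714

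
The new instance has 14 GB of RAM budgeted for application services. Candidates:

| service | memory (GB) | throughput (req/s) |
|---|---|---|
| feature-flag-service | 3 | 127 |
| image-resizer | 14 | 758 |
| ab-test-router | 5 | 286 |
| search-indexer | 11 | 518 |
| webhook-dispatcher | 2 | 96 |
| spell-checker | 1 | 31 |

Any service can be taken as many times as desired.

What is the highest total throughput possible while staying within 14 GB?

764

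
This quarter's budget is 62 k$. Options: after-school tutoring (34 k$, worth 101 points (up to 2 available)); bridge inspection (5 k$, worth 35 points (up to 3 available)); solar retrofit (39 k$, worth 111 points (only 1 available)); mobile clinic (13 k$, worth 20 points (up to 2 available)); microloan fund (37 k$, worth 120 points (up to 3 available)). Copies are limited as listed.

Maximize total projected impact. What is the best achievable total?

Taking the top-ratio projects first gives 3×bridge inspection + microloan fund for 225 (52 k$).
Dropping microloan fund frees 37 k$; slotting in after-school tutoring + mobile clinic (47 k$) lifts the total to 226 at 62 k$.

226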